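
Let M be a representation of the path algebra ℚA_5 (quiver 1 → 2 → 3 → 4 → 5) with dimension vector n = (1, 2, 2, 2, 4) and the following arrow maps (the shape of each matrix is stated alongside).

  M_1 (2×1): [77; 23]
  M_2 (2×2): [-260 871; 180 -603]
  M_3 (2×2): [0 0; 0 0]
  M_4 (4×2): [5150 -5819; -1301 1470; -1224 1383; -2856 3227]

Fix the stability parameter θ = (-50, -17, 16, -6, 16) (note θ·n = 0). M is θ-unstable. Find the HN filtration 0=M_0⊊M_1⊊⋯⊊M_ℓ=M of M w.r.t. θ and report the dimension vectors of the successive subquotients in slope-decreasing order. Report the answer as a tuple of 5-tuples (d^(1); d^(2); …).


Interval decomposition of M: I[1,3], I[2,2], I[3,3], I[4,5]^2, I[5,5]^2.
HN type (ℓ=4): μ^(1)=16; μ^(2)=-6; μ^(3)=-17; μ^(4)=-50

((0, 0, 2, 0, 4); (0, 0, 0, 2, 0); (0, 2, 0, 0, 0); (1, 0, 0, 0, 0))


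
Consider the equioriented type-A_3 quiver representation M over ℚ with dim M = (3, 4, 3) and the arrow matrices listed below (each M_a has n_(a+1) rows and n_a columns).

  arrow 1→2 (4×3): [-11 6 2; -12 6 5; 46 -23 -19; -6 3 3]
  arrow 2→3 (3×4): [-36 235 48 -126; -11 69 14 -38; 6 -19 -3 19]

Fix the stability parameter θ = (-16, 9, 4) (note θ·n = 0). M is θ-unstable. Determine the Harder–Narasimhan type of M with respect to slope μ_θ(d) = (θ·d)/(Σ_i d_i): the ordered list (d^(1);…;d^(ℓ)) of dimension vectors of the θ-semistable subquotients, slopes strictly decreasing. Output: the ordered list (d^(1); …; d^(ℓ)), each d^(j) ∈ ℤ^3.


Via rank(M_{q-1}∘⋯∘M_p): M ≅ I[1,2], I[1,3]^2, I[2,3].
μ_θ-semistable layers: μ^(1)=9; μ^(2)=13/2; μ^(3)=-16

((0, 1, 0); (0, 3, 3); (3, 0, 0))


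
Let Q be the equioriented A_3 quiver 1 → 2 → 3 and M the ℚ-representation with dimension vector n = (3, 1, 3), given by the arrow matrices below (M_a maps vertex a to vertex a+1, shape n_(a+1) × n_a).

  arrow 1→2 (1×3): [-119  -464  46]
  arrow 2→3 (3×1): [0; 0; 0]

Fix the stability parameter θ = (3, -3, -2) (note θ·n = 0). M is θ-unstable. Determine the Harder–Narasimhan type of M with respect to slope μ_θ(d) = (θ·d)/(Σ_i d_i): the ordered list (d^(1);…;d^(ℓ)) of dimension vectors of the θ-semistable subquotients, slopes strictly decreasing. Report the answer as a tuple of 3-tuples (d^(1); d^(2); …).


Barcode: M ≅ I[1,1]^2, I[1,2], I[3,3]^3. HN layers by μ_θ (3 steps, strictly decreasing):
  μ^(1)=3; μ^(2)=0; μ^(3)=-2

((2, 0, 0); (1, 1, 0); (0, 0, 3))


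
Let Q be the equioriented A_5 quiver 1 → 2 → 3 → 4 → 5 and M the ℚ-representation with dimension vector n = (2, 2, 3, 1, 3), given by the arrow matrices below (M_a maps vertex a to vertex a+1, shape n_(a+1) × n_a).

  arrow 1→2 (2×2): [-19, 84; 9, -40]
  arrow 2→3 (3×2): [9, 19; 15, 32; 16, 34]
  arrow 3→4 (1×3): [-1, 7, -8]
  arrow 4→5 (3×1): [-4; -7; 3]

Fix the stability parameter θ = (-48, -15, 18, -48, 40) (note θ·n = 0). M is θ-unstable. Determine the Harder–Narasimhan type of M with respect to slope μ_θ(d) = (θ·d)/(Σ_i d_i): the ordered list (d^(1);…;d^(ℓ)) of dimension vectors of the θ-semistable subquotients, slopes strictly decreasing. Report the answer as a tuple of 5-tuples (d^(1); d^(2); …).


Via rank(M_{q-1}∘⋯∘M_p): M ≅ I[1,3], I[1,5], I[3,3], I[5,5]^2.
μ_θ-semistable layers: μ^(1)=40; μ^(2)=18; μ^(3)=-15; μ^(4)=-48

((0, 0, 0, 0, 3); (0, 0, 2, 0, 0); (0, 2, 1, 1, 0); (2, 0, 0, 0, 0))


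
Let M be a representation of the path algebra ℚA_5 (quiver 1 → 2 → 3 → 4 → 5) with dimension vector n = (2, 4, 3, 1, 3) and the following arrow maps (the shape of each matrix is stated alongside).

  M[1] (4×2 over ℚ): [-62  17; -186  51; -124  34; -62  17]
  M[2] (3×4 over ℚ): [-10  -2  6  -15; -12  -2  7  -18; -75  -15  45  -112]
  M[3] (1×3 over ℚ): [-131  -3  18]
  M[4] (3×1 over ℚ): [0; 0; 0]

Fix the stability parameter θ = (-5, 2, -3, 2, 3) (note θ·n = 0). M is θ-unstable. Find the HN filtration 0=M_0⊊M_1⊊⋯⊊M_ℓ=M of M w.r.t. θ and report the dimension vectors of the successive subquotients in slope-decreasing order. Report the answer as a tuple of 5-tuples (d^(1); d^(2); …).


Barcode: M ≅ I[1,1], I[1,4], I[2,2], I[2,3]^2, I[5,5]^3. HN layers by μ_θ (4 steps, strictly decreasing):
  μ^(1)=3; μ^(2)=2; μ^(3)=-1/2; μ^(4)=-5

((0, 0, 0, 0, 3); (0, 1, 0, 1, 0); (0, 3, 3, 0, 0); (2, 0, 0, 0, 0))


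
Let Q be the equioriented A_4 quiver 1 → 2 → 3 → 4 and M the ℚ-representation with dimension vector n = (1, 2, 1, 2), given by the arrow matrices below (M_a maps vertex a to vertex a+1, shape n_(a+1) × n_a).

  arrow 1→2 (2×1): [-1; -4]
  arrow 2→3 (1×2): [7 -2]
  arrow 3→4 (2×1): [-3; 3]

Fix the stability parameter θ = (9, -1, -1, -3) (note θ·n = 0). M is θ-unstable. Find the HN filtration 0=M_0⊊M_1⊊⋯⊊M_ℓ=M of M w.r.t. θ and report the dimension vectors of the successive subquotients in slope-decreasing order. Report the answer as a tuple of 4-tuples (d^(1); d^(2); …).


Barcode: M ≅ I[1,4], I[2,2], I[4,4]. HN layers by μ_θ (3 steps, strictly decreasing):
  μ^(1)=1; μ^(2)=-1; μ^(3)=-3

((1, 1, 1, 1); (0, 1, 0, 0); (0, 0, 0, 1))


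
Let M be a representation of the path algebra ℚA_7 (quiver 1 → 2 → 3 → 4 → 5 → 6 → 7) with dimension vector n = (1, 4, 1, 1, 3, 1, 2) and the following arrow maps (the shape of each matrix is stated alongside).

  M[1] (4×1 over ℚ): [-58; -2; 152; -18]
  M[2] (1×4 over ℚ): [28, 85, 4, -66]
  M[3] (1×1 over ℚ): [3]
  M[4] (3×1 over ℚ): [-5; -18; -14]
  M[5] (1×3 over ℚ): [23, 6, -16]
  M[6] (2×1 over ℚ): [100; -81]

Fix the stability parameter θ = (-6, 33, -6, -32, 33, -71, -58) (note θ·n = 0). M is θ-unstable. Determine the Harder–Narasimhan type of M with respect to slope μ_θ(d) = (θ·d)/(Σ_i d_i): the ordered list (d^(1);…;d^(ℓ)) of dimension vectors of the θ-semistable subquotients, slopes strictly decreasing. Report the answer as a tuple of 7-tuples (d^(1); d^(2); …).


Interval decomposition of M: I[1,7], I[2,2]^3, I[5,5]^2, I[7,7].
HN type (ℓ=3): μ^(1)=33; μ^(2)=-107/7; μ^(3)=-58

((0, 3, 0, 0, 2, 0, 0); (1, 1, 1, 1, 1, 1, 1); (0, 0, 0, 0, 0, 0, 1))


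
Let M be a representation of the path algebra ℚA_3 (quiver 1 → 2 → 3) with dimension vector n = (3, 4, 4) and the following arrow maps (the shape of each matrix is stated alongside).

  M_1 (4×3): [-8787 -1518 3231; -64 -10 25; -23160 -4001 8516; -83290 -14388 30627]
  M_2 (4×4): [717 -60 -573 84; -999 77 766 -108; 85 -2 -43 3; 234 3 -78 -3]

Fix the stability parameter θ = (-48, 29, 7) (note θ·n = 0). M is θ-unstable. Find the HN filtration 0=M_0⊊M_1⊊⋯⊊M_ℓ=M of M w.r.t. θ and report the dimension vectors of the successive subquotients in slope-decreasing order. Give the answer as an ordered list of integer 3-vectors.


Interval decomposition of M: I[1,3]^3, I[2,3].
HN type (ℓ=2): μ^(1)=18; μ^(2)=-48

((0, 4, 4); (3, 0, 0))


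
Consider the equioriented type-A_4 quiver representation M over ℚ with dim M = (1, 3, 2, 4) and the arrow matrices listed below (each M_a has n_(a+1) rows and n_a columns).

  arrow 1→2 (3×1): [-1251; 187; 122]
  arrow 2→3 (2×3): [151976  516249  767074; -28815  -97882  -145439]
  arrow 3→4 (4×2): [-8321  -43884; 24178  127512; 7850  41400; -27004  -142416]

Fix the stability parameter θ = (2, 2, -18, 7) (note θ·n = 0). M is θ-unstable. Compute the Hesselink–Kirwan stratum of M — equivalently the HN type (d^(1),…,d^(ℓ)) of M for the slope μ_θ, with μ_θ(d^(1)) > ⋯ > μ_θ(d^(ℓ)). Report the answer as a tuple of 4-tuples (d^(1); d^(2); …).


Interval decomposition of M: I[1,4], I[2,2], I[2,3], I[4,4]^3.
HN type (ℓ=4): μ^(1)=7; μ^(2)=2; μ^(3)=-14/3; μ^(4)=-8

((0, 0, 0, 4); (0, 1, 0, 0); (1, 1, 1, 0); (0, 1, 1, 0))


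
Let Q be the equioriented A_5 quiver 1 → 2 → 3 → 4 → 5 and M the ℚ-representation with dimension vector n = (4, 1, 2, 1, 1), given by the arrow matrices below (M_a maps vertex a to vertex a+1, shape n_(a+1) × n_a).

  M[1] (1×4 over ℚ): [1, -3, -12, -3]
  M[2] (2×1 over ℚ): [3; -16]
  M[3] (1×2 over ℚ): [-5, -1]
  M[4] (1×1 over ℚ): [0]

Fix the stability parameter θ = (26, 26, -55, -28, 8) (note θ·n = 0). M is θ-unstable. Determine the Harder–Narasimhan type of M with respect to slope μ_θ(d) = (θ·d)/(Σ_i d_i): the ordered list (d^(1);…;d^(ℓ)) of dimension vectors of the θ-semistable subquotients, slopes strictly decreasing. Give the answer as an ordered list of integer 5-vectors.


Barcode: M ≅ I[1,1]^3, I[1,4], I[3,3], I[5,5]. HN layers by μ_θ (4 steps, strictly decreasing):
  μ^(1)=26; μ^(2)=8; μ^(3)=-31/4; μ^(4)=-55

((3, 0, 0, 0, 0); (0, 0, 0, 0, 1); (1, 1, 1, 1, 0); (0, 0, 1, 0, 0))


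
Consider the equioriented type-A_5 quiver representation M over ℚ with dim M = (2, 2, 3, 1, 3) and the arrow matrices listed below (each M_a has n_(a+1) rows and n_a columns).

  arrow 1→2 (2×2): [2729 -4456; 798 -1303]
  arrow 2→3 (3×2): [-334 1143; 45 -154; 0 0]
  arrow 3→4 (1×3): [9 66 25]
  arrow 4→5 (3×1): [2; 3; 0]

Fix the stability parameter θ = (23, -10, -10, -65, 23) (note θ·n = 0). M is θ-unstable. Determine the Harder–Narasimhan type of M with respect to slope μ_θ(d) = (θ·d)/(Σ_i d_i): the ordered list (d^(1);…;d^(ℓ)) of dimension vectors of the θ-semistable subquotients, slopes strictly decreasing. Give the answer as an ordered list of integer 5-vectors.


Interval decomposition of M: I[1,3], I[1,5], I[3,3], I[5,5]^2.
HN type (ℓ=4): μ^(1)=23; μ^(2)=1; μ^(3)=-10; μ^(4)=-31/2

((0, 0, 0, 0, 3); (1, 1, 1, 0, 0); (0, 0, 1, 0, 0); (1, 1, 1, 1, 0))


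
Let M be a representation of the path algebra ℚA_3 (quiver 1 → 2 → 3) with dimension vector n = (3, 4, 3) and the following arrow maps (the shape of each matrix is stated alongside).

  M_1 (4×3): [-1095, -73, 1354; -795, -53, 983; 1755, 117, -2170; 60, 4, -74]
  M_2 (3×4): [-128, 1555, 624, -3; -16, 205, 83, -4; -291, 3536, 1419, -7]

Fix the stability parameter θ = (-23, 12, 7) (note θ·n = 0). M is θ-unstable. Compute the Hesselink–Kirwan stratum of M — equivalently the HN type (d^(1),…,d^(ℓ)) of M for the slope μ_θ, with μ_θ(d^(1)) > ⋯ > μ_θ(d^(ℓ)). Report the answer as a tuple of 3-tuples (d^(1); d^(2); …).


Interval decomposition of M: I[1,1], I[1,3]^2, I[2,2], I[2,3].
HN type (ℓ=3): μ^(1)=12; μ^(2)=19/2; μ^(3)=-23

((0, 1, 0); (0, 3, 3); (3, 0, 0))


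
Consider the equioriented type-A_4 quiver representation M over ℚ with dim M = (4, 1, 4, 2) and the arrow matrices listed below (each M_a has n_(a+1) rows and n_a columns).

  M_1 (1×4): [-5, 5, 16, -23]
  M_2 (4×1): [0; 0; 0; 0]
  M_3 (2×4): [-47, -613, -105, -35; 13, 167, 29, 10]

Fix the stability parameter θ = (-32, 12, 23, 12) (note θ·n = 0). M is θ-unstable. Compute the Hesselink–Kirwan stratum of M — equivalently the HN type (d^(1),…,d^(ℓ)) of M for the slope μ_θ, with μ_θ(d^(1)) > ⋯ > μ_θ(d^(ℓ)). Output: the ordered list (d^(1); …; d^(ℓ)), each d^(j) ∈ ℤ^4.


Interval decomposition of M: I[1,1]^3, I[1,2], I[3,3]^2, I[3,4]^2.
HN type (ℓ=4): μ^(1)=23; μ^(2)=35/2; μ^(3)=12; μ^(4)=-32

((0, 0, 2, 0); (0, 0, 2, 2); (0, 1, 0, 0); (4, 0, 0, 0))


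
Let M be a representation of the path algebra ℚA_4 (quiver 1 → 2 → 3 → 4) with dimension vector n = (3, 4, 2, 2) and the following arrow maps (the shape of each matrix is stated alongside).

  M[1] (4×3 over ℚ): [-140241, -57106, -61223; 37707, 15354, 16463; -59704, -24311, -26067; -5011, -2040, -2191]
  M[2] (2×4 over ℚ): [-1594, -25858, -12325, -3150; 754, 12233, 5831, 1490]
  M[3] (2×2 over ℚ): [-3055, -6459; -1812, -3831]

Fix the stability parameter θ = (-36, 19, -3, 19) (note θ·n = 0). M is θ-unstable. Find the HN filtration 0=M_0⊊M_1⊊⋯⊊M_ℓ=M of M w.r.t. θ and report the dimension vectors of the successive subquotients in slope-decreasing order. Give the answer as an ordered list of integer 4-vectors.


Via rank(M_{q-1}∘⋯∘M_p): M ≅ I[1,2], I[1,4]^2, I[2,2].
μ_θ-semistable layers: μ^(1)=19; μ^(2)=8; μ^(3)=-36

((0, 2, 0, 2); (0, 2, 2, 0); (3, 0, 0, 0))


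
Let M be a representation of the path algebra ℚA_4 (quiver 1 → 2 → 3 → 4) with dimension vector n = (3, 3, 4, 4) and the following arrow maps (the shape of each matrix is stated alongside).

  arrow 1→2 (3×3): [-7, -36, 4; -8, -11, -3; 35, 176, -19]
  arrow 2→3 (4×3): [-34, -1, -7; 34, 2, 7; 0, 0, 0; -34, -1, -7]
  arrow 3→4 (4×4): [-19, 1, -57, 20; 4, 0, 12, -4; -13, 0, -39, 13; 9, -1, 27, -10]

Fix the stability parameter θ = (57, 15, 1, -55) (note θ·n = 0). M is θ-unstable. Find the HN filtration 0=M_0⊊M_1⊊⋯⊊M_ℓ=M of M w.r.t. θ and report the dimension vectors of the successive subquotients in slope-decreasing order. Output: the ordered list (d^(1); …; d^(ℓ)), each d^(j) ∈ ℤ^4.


Interval decomposition of M: I[1,2], I[1,3], I[1,4], I[3,3], I[3,4], I[4,4]^2.
HN type (ℓ=6): μ^(1)=36; μ^(2)=73/3; μ^(3)=9/2; μ^(4)=1; μ^(5)=-27; μ^(6)=-55

((1, 1, 0, 0); (1, 1, 1, 0); (1, 1, 1, 1); (0, 0, 1, 0); (0, 0, 1, 1); (0, 0, 0, 2))


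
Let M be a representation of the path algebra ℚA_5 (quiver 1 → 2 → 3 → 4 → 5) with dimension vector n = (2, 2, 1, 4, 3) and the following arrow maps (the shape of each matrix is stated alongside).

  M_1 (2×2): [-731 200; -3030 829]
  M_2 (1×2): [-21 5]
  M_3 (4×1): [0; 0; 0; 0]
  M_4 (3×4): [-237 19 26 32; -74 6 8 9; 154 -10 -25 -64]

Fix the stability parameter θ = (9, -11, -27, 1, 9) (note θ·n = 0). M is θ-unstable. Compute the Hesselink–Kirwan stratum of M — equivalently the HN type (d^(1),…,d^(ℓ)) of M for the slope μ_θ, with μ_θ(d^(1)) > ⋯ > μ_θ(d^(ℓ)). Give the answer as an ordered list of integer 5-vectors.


Interval decomposition of M: I[1,2], I[1,3], I[4,4], I[4,5]^3.
HN type (ℓ=4): μ^(1)=9; μ^(2)=1; μ^(3)=-1; μ^(4)=-29/3

((0, 0, 0, 0, 3); (0, 0, 0, 4, 0); (1, 1, 0, 0, 0); (1, 1, 1, 0, 0))


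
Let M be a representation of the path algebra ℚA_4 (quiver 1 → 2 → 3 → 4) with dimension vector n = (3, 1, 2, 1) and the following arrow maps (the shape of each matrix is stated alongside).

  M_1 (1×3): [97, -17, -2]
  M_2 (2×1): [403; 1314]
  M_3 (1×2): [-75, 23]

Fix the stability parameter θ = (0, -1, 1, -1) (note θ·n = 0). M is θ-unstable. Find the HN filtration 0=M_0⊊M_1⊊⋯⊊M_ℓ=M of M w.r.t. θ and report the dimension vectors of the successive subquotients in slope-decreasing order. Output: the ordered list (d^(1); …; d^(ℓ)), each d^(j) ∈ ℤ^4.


Barcode: M ≅ I[1,1]^2, I[1,4], I[3,3]. HN layers by μ_θ (3 steps, strictly decreasing):
  μ^(1)=1; μ^(2)=0; μ^(3)=-1/2

((0, 0, 1, 0); (2, 0, 1, 1); (1, 1, 0, 0))


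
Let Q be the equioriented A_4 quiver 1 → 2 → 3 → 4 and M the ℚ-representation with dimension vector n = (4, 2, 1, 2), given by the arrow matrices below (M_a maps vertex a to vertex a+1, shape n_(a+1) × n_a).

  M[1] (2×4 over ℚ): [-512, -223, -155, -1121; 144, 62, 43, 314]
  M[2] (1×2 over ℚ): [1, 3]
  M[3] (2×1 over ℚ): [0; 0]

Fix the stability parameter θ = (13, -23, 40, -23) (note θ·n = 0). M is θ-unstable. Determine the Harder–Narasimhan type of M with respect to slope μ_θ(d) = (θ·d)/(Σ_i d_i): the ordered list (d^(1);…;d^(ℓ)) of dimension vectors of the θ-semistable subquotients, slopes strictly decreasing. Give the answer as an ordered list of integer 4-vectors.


Interval decomposition of M: I[1,1]^2, I[1,2], I[1,3], I[4,4]^2.
HN type (ℓ=4): μ^(1)=40; μ^(2)=13; μ^(3)=-5; μ^(4)=-23

((0, 0, 1, 0); (2, 0, 0, 0); (2, 2, 0, 0); (0, 0, 0, 2))


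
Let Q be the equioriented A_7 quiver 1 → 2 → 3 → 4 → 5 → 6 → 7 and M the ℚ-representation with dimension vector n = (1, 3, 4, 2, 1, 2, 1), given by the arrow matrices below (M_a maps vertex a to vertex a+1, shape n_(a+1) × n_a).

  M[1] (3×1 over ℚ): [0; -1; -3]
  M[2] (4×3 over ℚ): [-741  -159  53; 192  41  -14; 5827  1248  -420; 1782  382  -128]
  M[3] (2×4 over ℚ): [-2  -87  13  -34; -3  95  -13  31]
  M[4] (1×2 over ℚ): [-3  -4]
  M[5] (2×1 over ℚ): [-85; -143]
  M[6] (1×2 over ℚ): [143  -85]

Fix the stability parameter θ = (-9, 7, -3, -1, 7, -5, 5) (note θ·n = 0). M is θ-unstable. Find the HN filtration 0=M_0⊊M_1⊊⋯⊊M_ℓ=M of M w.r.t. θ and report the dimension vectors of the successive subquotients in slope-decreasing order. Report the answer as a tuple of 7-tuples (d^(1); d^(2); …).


Barcode: M ≅ I[1,6], I[2,3], I[2,4], I[3,3], I[6,7]. HN layers by μ_θ (6 steps, strictly decreasing):
  μ^(1)=5; μ^(2)=2; μ^(3)=1; μ^(4)=-3; μ^(5)=-5; μ^(6)=-9

((0, 0, 0, 0, 0, 0, 1); (0, 1, 1, 0, 0, 0, 0); (0, 2, 2, 2, 1, 1, 0); (0, 0, 1, 0, 0, 0, 0); (0, 0, 0, 0, 0, 1, 0); (1, 0, 0, 0, 0, 0, 0))


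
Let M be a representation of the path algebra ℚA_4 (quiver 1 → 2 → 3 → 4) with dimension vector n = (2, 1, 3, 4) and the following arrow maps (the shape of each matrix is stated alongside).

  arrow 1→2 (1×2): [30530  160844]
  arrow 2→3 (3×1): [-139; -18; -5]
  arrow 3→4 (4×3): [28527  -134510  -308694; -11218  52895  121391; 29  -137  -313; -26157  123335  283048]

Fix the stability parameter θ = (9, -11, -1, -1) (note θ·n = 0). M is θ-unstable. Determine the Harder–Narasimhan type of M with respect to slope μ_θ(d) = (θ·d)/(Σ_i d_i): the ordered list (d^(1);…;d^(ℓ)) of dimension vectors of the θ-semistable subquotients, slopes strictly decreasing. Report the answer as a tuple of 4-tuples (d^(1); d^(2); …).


Barcode: M ≅ I[1,1], I[1,4], I[3,4]^2, I[4,4]. HN layers by μ_θ (2 steps, strictly decreasing):
  μ^(1)=9; μ^(2)=-1

((1, 0, 0, 0); (1, 1, 3, 4))


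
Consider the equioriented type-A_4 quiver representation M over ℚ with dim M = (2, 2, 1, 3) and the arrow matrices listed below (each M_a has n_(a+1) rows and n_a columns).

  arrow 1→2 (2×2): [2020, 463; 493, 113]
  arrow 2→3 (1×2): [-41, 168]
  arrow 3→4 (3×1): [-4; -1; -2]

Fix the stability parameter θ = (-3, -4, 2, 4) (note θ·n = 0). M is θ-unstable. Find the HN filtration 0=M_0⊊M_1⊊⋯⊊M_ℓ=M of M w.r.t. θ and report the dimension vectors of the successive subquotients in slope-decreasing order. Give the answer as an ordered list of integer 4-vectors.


Barcode: M ≅ I[1,2], I[1,4], I[4,4]^2. HN layers by μ_θ (3 steps, strictly decreasing):
  μ^(1)=4; μ^(2)=2; μ^(3)=-7/2

((0, 0, 0, 3); (0, 0, 1, 0); (2, 2, 0, 0))


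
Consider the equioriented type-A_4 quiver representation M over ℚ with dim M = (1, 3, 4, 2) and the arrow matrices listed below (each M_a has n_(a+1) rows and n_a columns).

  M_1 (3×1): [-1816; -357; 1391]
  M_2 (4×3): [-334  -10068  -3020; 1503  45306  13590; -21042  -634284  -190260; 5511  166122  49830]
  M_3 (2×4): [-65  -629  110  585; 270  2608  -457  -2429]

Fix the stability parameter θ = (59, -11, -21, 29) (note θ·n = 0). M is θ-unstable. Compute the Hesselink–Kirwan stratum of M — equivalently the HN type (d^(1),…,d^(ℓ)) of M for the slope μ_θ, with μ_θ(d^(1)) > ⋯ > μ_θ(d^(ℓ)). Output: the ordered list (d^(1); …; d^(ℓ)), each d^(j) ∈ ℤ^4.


Barcode: M ≅ I[1,2], I[2,2], I[2,4], I[3,3]^2, I[3,4]. HN layers by μ_θ (5 steps, strictly decreasing):
  μ^(1)=29; μ^(2)=24; μ^(3)=-11; μ^(4)=-16; μ^(5)=-21

((0, 0, 0, 2); (1, 1, 0, 0); (0, 1, 0, 0); (0, 1, 1, 0); (0, 0, 3, 0))


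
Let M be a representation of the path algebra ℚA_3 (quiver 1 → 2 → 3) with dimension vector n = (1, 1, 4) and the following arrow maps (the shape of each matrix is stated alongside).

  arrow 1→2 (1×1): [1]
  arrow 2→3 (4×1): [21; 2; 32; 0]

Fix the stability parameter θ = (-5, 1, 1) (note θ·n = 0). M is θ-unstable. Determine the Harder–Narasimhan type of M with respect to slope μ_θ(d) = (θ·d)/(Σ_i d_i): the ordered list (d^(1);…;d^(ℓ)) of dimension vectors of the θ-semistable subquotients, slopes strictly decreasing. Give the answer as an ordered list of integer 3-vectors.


Interval decomposition of M: I[1,3], I[3,3]^3.
HN type (ℓ=2): μ^(1)=1; μ^(2)=-5

((0, 1, 4); (1, 0, 0))


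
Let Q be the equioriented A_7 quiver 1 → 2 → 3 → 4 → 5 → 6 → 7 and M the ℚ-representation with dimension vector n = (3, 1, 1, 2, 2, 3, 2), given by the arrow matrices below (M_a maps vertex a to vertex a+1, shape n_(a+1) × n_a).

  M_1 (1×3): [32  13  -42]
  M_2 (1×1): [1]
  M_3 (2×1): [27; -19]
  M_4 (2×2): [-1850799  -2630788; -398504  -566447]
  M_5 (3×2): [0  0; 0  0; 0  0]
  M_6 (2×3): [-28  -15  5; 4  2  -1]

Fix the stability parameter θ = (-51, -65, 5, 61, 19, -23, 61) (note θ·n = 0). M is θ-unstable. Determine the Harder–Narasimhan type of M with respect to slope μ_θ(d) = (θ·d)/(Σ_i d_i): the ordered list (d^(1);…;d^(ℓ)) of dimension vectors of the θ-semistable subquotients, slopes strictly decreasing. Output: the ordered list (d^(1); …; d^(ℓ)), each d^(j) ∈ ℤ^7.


Barcode: M ≅ I[1,1]^2, I[1,5], I[4,5], I[6,6], I[6,7]^2. HN layers by μ_θ (6 steps, strictly decreasing):
  μ^(1)=61; μ^(2)=40; μ^(3)=5; μ^(4)=-23; μ^(5)=-51; μ^(6)=-58

((0, 0, 0, 0, 0, 0, 2); (0, 0, 0, 2, 2, 0, 0); (0, 0, 1, 0, 0, 0, 0); (0, 0, 0, 0, 0, 3, 0); (2, 0, 0, 0, 0, 0, 0); (1, 1, 0, 0, 0, 0, 0))


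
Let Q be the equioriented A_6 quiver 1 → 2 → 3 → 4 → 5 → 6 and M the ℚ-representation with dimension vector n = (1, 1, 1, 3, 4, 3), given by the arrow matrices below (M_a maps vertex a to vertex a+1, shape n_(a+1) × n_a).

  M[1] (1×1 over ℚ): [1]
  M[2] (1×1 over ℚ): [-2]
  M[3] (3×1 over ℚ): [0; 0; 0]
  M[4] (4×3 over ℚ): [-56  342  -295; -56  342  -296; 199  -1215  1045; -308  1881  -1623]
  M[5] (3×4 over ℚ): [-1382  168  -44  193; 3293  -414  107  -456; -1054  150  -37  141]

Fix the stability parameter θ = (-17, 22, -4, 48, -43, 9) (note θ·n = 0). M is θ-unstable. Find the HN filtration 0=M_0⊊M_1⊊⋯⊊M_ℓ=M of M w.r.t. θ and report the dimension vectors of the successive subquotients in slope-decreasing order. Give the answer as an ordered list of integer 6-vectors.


Via rank(M_{q-1}∘⋯∘M_p): M ≅ I[1,3], I[4,6]^3, I[5,5].
μ_θ-semistable layers: μ^(1)=9; μ^(2)=5/2; μ^(3)=-17; μ^(4)=-43

((0, 1, 1, 0, 0, 3); (0, 0, 0, 3, 3, 0); (1, 0, 0, 0, 0, 0); (0, 0, 0, 0, 1, 0))


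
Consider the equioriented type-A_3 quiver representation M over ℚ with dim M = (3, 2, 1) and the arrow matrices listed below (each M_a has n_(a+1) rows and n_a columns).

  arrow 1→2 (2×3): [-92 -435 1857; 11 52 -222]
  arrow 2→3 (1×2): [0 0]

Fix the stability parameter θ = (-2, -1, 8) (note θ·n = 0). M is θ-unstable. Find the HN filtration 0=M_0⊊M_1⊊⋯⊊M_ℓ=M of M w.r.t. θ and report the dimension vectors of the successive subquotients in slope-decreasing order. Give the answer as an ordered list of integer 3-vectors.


Via rank(M_{q-1}∘⋯∘M_p): M ≅ I[1,1], I[1,2]^2, I[3,3].
μ_θ-semistable layers: μ^(1)=8; μ^(2)=-1; μ^(3)=-2

((0, 0, 1); (0, 2, 0); (3, 0, 0))


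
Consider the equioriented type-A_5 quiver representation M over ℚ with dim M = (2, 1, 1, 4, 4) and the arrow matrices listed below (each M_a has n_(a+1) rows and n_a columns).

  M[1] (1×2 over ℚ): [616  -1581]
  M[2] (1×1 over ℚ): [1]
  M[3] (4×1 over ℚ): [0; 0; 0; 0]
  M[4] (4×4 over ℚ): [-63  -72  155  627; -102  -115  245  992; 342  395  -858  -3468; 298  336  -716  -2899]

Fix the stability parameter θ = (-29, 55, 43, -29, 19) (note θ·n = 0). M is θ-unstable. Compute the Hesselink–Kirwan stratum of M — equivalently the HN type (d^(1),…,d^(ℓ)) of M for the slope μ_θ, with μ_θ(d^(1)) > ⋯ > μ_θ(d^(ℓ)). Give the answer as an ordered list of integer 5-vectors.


Via rank(M_{q-1}∘⋯∘M_p): M ≅ I[1,1], I[1,3], I[4,5]^4.
μ_θ-semistable layers: μ^(1)=49; μ^(2)=19; μ^(3)=-29

((0, 1, 1, 0, 0); (0, 0, 0, 0, 4); (2, 0, 0, 4, 0))


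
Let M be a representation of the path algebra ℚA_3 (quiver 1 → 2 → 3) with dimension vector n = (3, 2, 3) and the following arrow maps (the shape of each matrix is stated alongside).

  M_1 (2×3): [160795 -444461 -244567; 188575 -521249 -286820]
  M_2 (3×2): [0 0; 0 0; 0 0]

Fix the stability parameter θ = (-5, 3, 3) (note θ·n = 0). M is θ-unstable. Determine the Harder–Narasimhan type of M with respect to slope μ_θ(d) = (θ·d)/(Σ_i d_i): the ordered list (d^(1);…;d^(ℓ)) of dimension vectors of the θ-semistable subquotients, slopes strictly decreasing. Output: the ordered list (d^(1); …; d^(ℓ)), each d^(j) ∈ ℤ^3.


Interval decomposition of M: I[1,1], I[1,2]^2, I[3,3]^3.
HN type (ℓ=2): μ^(1)=3; μ^(2)=-5

((0, 2, 3); (3, 0, 0))


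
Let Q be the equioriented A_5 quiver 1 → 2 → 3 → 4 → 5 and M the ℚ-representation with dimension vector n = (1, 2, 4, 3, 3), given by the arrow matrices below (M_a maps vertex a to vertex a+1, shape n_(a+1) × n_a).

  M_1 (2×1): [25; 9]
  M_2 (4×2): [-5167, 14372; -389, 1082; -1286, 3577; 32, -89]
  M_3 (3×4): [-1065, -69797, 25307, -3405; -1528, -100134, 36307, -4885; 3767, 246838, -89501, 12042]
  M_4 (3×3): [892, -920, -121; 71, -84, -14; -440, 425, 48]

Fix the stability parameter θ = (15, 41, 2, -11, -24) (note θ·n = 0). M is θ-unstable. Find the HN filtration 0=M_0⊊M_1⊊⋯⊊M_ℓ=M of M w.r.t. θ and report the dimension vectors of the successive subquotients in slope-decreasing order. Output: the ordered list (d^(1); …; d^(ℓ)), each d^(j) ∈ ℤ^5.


Interval decomposition of M: I[1,3], I[2,5], I[3,5]^2.
HN type (ℓ=4): μ^(1)=43/2; μ^(2)=15; μ^(3)=2; μ^(4)=-11

((0, 1, 1, 0, 0); (1, 0, 0, 0, 0); (0, 1, 1, 1, 1); (0, 0, 2, 2, 2))


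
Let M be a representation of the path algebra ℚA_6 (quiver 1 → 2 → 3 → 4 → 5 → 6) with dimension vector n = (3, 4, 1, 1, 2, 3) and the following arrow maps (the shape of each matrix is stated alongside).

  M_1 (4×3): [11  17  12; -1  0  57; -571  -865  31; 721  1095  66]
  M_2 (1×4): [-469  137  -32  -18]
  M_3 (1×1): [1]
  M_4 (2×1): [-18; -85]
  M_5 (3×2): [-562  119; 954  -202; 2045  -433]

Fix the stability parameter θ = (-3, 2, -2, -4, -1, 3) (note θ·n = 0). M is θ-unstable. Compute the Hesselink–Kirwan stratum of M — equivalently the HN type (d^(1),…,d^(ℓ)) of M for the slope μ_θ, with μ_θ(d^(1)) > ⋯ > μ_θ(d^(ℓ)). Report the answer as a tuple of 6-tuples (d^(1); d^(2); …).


Interval decomposition of M: I[1,2]^2, I[1,6], I[2,2], I[5,6], I[6,6].
HN type (ℓ=5): μ^(1)=3; μ^(2)=2; μ^(3)=-1; μ^(4)=-4/3; μ^(5)=-3

((0, 0, 0, 0, 0, 3); (0, 3, 0, 0, 0, 0); (0, 0, 0, 0, 2, 0); (0, 1, 1, 1, 0, 0); (3, 0, 0, 0, 0, 0))


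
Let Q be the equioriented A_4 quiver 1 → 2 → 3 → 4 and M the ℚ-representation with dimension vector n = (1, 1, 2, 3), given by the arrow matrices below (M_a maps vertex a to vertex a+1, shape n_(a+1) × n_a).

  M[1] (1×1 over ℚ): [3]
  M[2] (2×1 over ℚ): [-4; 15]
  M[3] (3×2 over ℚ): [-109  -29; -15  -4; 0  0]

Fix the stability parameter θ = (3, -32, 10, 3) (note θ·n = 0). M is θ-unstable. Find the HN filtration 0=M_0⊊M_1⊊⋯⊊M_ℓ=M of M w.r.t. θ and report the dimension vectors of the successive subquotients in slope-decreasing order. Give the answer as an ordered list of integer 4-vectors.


Barcode: M ≅ I[1,4], I[3,4], I[4,4]. HN layers by μ_θ (3 steps, strictly decreasing):
  μ^(1)=13/2; μ^(2)=3; μ^(3)=-29/2

((0, 0, 2, 2); (0, 0, 0, 1); (1, 1, 0, 0))


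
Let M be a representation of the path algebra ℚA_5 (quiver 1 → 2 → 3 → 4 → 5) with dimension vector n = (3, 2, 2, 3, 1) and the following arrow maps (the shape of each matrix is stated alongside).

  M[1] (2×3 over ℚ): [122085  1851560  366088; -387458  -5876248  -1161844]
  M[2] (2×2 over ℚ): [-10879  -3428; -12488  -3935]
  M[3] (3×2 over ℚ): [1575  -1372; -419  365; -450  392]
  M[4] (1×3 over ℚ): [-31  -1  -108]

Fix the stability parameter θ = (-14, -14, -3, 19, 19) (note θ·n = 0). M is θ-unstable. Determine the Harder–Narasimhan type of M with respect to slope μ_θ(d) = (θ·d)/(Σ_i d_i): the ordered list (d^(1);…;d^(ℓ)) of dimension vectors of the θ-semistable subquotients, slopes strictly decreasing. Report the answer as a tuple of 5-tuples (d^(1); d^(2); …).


Interval decomposition of M: I[1,1], I[1,4], I[1,5], I[4,4].
HN type (ℓ=3): μ^(1)=19; μ^(2)=-3; μ^(3)=-14

((0, 0, 0, 3, 1); (0, 0, 2, 0, 0); (3, 2, 0, 0, 0))


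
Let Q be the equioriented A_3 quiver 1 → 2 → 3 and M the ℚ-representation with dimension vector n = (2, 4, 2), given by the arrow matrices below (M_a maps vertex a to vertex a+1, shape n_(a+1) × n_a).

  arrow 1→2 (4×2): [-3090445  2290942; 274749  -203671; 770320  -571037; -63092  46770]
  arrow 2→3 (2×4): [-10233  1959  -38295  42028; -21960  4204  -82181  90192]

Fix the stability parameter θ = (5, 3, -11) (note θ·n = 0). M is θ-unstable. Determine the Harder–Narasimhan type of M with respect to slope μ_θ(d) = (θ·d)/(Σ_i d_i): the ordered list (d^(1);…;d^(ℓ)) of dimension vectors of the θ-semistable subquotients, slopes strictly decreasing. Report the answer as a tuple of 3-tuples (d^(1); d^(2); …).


Barcode: M ≅ I[1,2], I[1,3], I[2,2], I[2,3]. HN layers by μ_θ (4 steps, strictly decreasing):
  μ^(1)=4; μ^(2)=3; μ^(3)=-1; μ^(4)=-4

((1, 1, 0); (0, 1, 0); (1, 1, 1); (0, 1, 1))


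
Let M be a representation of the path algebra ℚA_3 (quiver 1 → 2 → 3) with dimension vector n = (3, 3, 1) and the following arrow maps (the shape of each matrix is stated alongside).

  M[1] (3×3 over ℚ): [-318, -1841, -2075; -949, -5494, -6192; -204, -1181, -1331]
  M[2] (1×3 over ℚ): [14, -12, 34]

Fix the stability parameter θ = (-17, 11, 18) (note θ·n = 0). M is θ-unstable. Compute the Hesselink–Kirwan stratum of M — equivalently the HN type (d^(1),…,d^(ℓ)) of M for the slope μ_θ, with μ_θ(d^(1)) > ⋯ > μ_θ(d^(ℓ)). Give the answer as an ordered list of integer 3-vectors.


Interval decomposition of M: I[1,1], I[1,2]^2, I[2,3].
HN type (ℓ=3): μ^(1)=18; μ^(2)=11; μ^(3)=-17

((0, 0, 1); (0, 3, 0); (3, 0, 0))


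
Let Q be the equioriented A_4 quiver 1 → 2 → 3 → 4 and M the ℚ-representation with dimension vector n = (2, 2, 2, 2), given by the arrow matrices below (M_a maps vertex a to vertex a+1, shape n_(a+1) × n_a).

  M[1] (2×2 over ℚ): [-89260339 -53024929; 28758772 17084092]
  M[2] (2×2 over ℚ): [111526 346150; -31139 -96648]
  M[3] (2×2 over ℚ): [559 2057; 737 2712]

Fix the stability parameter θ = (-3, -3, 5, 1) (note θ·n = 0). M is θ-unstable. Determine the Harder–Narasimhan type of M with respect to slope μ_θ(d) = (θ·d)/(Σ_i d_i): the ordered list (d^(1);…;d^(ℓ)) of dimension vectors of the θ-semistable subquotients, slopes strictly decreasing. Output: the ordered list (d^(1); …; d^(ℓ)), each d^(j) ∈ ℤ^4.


Via rank(M_{q-1}∘⋯∘M_p): M ≅ I[1,1], I[1,4], I[2,4].
μ_θ-semistable layers: μ^(1)=3; μ^(2)=-3

((0, 0, 2, 2); (2, 2, 0, 0))


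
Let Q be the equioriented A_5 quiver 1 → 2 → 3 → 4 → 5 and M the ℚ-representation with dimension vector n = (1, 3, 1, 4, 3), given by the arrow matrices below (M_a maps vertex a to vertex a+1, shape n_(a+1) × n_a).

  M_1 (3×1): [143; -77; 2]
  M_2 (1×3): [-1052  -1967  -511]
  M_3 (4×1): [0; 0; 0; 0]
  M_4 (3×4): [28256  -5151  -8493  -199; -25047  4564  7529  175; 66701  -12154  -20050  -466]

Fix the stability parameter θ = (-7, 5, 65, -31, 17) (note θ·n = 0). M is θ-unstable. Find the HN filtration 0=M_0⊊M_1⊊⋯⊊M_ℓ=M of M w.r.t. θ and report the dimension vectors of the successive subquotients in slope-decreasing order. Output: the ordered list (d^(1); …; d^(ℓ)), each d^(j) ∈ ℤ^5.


Barcode: M ≅ I[1,3], I[2,2]^2, I[4,4], I[4,5]^3. HN layers by μ_θ (5 steps, strictly decreasing):
  μ^(1)=65; μ^(2)=17; μ^(3)=5; μ^(4)=-7; μ^(5)=-31

((0, 0, 1, 0, 0); (0, 0, 0, 0, 3); (0, 3, 0, 0, 0); (1, 0, 0, 0, 0); (0, 0, 0, 4, 0))


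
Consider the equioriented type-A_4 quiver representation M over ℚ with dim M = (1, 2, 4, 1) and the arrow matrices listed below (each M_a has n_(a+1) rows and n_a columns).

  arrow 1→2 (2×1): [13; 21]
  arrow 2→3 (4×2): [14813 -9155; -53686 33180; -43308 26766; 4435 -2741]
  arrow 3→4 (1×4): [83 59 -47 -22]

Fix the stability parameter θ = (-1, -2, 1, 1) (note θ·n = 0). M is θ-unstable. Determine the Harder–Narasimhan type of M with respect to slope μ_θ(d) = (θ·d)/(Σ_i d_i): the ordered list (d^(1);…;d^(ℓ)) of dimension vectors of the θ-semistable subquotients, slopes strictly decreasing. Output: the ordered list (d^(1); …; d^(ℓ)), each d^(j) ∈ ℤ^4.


Interval decomposition of M: I[1,4], I[2,3], I[3,3]^2.
HN type (ℓ=3): μ^(1)=1; μ^(2)=-3/2; μ^(3)=-2

((0, 0, 4, 1); (1, 1, 0, 0); (0, 1, 0, 0))


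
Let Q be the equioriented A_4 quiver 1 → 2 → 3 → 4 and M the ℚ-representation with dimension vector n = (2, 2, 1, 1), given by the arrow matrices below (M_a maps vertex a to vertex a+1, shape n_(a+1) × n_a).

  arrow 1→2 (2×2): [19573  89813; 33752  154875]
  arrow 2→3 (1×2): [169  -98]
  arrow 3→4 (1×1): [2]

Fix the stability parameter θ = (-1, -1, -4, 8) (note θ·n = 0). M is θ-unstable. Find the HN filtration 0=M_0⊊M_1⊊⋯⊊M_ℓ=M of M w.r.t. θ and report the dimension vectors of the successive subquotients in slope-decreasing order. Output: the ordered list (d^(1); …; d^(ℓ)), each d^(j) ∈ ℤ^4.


Via rank(M_{q-1}∘⋯∘M_p): M ≅ I[1,2], I[1,4].
μ_θ-semistable layers: μ^(1)=8; μ^(2)=-1; μ^(3)=-2

((0, 0, 0, 1); (1, 1, 0, 0); (1, 1, 1, 0))


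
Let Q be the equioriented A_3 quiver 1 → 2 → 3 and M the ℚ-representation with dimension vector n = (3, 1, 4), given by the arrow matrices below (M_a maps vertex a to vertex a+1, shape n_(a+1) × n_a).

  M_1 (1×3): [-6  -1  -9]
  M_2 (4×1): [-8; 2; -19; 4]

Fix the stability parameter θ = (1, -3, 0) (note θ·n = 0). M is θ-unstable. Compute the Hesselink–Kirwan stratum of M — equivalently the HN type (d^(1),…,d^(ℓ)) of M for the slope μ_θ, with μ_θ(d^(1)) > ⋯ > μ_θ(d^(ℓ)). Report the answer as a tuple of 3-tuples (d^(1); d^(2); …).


Interval decomposition of M: I[1,1]^2, I[1,3], I[3,3]^3.
HN type (ℓ=3): μ^(1)=1; μ^(2)=0; μ^(3)=-1

((2, 0, 0); (0, 0, 4); (1, 1, 0))


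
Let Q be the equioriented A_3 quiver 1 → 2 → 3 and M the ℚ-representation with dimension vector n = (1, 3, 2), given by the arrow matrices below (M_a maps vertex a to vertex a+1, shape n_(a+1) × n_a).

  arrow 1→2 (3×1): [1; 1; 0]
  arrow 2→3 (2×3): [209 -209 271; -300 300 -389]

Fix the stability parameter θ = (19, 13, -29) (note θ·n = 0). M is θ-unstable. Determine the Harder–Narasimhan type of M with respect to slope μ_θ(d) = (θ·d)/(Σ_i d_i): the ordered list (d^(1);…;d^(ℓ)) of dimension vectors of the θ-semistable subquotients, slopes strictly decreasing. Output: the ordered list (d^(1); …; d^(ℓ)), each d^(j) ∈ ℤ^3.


Via rank(M_{q-1}∘⋯∘M_p): M ≅ I[1,2], I[2,3]^2.
μ_θ-semistable layers: μ^(1)=16; μ^(2)=-8

((1, 1, 0); (0, 2, 2))


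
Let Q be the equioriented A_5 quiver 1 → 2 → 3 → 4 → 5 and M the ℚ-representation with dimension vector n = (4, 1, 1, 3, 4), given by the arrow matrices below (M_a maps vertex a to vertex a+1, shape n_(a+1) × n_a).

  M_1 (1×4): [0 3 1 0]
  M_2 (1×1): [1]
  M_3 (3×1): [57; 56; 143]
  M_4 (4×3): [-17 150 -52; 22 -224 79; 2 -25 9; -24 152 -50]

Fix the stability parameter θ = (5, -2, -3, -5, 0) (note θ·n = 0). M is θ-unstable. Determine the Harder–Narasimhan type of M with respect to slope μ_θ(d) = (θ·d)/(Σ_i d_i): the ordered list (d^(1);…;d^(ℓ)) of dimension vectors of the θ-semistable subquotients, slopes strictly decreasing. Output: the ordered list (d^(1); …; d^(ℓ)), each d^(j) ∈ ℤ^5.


Barcode: M ≅ I[1,1]^3, I[1,5], I[4,5]^2, I[5,5]. HN layers by μ_θ (4 steps, strictly decreasing):
  μ^(1)=5; μ^(2)=0; μ^(3)=-5/4; μ^(4)=-5

((3, 0, 0, 0, 0); (0, 0, 0, 0, 4); (1, 1, 1, 1, 0); (0, 0, 0, 2, 0))


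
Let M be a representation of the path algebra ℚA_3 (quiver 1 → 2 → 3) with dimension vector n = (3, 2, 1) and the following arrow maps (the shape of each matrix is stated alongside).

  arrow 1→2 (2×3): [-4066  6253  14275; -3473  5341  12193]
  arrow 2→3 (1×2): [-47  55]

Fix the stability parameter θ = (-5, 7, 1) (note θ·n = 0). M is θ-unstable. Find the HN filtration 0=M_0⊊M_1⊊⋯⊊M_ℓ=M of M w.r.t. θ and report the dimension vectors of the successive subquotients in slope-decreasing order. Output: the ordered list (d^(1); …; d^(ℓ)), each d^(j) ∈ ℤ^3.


Barcode: M ≅ I[1,1], I[1,2], I[1,3]. HN layers by μ_θ (3 steps, strictly decreasing):
  μ^(1)=7; μ^(2)=4; μ^(3)=-5

((0, 1, 0); (0, 1, 1); (3, 0, 0))


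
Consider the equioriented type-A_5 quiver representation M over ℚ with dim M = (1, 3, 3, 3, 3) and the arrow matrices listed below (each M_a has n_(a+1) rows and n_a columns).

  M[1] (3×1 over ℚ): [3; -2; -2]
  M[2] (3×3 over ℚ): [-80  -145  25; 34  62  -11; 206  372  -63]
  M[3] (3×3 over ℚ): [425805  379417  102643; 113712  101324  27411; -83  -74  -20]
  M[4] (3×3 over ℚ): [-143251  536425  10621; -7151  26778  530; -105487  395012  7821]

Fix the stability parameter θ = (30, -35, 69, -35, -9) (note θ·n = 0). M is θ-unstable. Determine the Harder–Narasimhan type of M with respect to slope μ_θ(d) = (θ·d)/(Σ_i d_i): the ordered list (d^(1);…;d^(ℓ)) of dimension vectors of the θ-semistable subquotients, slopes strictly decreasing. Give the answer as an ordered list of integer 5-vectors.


Via rank(M_{q-1}∘⋯∘M_p): M ≅ I[1,2], I[2,5]^2, I[3,5].
μ_θ-semistable layers: μ^(1)=25/3; μ^(2)=-5/2; μ^(3)=-35

((0, 0, 3, 3, 3); (1, 1, 0, 0, 0); (0, 2, 0, 0, 0))


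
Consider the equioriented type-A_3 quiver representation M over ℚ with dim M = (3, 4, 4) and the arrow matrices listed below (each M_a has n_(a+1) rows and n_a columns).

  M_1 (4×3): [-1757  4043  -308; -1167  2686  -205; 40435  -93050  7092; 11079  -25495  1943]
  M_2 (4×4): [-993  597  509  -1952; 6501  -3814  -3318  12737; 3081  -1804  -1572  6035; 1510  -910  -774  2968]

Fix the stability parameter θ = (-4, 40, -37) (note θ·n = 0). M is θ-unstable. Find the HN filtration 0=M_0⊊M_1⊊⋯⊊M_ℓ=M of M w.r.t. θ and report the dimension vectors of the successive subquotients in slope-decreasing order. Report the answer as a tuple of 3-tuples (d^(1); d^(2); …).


Via rank(M_{q-1}∘⋯∘M_p): M ≅ I[1,3]^3, I[2,2], I[3,3].
μ_θ-semistable layers: μ^(1)=40; μ^(2)=3/2; μ^(3)=-4; μ^(4)=-37

((0, 1, 0); (0, 3, 3); (3, 0, 0); (0, 0, 1))


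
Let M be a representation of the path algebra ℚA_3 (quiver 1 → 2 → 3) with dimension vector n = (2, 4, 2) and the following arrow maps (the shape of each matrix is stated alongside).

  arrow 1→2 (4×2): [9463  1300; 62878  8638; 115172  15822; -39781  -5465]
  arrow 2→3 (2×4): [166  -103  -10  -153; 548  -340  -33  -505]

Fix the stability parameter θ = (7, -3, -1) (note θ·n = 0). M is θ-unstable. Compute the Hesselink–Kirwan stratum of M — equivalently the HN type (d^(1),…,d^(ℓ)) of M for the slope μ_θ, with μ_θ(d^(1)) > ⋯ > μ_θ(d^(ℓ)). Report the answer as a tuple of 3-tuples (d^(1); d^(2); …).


Via rank(M_{q-1}∘⋯∘M_p): M ≅ I[1,2], I[1,3], I[2,2], I[2,3].
μ_θ-semistable layers: μ^(1)=2; μ^(2)=1; μ^(3)=-1; μ^(4)=-3

((1, 1, 0); (1, 1, 1); (0, 0, 1); (0, 2, 0))


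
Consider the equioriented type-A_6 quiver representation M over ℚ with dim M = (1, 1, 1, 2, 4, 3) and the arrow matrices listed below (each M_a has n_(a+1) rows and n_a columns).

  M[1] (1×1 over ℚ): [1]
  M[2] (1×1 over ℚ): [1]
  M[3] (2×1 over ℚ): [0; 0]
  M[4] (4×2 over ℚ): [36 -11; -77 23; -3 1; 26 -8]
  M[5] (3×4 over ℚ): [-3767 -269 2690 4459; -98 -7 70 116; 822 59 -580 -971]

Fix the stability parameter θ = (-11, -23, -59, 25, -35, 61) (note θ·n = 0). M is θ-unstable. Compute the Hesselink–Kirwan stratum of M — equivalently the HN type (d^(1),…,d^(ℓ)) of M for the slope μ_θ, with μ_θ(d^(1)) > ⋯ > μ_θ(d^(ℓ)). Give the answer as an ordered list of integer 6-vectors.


Interval decomposition of M: I[1,3], I[4,6]^2, I[5,5], I[5,6].
HN type (ℓ=4): μ^(1)=61; μ^(2)=-5; μ^(3)=-31; μ^(4)=-35

((0, 0, 0, 0, 0, 3); (0, 0, 0, 2, 2, 0); (1, 1, 1, 0, 0, 0); (0, 0, 0, 0, 2, 0))
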